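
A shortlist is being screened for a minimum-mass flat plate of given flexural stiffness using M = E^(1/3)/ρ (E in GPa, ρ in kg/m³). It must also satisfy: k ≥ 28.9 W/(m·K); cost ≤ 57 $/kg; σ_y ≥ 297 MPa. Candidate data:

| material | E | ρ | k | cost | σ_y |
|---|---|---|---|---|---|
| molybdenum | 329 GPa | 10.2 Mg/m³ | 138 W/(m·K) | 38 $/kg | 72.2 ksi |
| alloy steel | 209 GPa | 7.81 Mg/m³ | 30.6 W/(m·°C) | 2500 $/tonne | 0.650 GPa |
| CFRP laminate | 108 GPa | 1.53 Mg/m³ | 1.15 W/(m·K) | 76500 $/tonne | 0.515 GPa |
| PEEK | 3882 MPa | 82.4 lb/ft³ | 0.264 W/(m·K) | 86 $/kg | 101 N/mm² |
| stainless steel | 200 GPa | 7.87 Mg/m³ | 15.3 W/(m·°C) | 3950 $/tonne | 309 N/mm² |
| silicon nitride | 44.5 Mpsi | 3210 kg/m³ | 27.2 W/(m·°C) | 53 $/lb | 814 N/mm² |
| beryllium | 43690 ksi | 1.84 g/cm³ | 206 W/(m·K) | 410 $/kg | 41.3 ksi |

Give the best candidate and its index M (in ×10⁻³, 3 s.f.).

alloy steel, M = 0.760×10⁻³

Screen on constraints: k ≥ 28.9 W/(m·K); cost ≤ 57 $/kg; σ_y ≥ 297 MPa. Survivors: molybdenum, alloy steel.
Putting every candidate on a common basis:
  molybdenum: E = 329.0 GPa, ρ = 10200 kg/m³
  alloy steel: E = 209.0 GPa, ρ = 7810 kg/m³
  alloy steel: M = 0.760×10⁻³
  molybdenum: M = 0.677×10⁻³
The maximum is for alloy steel.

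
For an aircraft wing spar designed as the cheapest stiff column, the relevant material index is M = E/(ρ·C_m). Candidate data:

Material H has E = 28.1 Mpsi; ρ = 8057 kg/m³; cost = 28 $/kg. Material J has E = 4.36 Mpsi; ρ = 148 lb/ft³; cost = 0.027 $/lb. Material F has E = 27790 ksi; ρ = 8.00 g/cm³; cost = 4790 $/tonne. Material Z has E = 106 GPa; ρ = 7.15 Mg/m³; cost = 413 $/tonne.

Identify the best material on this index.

Convert each candidate to consistent units, then evaluate M:
  material H: E = 193.7 GPa, ρ = 8057 kg/m³, cost = 28.00 $/kg
  material J: E = 30.06 GPa, ρ = 2371 kg/m³, cost = 0.05952 $/kg
  material F: E = 191.6 GPa, ρ = 8000 kg/m³, cost = 4.790 $/kg
  material Z: E = 106.0 GPa, ρ = 7150 kg/m³, cost = 0.4130 $/kg
  material J: M = 213 MN·m per $
  material Z: M = 35.9 MN·m per $
  material F: M = 5.00 MN·m per $
  material H: M = 0.859 MN·m per $
Material J ranks first.

material J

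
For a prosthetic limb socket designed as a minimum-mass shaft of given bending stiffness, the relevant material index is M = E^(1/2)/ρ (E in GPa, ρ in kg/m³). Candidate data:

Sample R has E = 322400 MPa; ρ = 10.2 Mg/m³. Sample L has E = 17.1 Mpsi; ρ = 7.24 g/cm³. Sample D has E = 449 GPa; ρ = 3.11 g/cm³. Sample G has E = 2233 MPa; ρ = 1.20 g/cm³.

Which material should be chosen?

Putting every candidate on a common basis:
  sample R: E = 322.4 GPa, ρ = 10200 kg/m³
  sample L: E = 117.9 GPa, ρ = 7240 kg/m³
  sample D: E = 449.0 GPa, ρ = 3110 kg/m³
  sample G: E = 2.233 GPa, ρ = 1200 kg/m³
  sample D: M = 6.81×10⁻³
  sample R: M = 1.76×10⁻³
  sample L: M = 1.50×10⁻³
  sample G: M = 1.25×10⁻³
Highest index: sample D.

sample D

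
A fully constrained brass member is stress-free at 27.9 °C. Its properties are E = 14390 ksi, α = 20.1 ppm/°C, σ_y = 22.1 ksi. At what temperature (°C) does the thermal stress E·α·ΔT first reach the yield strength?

104 °C

E = 14390 ksi = 99.22 GPa.
σ_y = 22.1 ksi = 152.4 MPa.
E·α·ΔT = 152.4 MPa ⇒ ΔT = 152.4 / (99.22×10³ × 20.1×10⁻⁶) = 76.41 K.
T = 27.9 + 76.41 = 104.3 °C.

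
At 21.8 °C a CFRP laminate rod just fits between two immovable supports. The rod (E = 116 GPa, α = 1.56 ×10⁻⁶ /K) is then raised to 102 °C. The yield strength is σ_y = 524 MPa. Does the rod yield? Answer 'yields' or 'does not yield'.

does not yield

ΔT = 80.20 K. Constrained thermal stress σ = E·α·ΔT = 116.0×10³ MPa × 1.56×10⁻⁶ × 80.20 = 14.5 MPa (compressive).
Compare to σ_y = 524 MPa: σ < σ_y, so it does not yield.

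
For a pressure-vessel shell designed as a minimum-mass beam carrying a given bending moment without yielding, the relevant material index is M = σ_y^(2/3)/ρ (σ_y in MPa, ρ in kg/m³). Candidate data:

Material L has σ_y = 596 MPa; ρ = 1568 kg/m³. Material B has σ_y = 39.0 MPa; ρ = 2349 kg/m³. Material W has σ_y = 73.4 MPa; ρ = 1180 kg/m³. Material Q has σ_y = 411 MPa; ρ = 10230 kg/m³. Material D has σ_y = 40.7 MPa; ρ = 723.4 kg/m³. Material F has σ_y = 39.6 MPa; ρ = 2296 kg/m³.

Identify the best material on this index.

Per-candidate index values:
  material L: M = 45.2×10⁻³
  material D: M = 16.4×10⁻³
  material W: M = 14.9×10⁻³
  material Q: M = 5.40×10⁻³
  material F: M = 5.06×10⁻³
  material B: M = 4.90×10⁻³
Material L ranks first.

material L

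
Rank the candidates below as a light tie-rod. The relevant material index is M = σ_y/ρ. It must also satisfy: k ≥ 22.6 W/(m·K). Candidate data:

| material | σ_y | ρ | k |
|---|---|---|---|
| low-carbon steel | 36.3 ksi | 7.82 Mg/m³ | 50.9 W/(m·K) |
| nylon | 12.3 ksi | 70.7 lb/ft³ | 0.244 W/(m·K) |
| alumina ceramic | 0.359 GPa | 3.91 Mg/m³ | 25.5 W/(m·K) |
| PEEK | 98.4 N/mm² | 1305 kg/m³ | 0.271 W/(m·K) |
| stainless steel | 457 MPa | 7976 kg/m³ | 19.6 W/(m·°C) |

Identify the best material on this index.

alumina ceramic

Screen on constraints: k ≥ 22.6 W/(m·K). Survivors: low-carbon steel, alumina ceramic.
Normalizing units and computing the index:
  low-carbon steel: σ_y = 250.3 MPa, ρ = 7820 kg/m³
  alumina ceramic: σ_y = 359.0 MPa, ρ = 3910 kg/m³
  alumina ceramic: M = 91.8 kN·m/kg
  low-carbon steel: M = 32.0 kN·m/kg
The maximum is for alumina ceramic.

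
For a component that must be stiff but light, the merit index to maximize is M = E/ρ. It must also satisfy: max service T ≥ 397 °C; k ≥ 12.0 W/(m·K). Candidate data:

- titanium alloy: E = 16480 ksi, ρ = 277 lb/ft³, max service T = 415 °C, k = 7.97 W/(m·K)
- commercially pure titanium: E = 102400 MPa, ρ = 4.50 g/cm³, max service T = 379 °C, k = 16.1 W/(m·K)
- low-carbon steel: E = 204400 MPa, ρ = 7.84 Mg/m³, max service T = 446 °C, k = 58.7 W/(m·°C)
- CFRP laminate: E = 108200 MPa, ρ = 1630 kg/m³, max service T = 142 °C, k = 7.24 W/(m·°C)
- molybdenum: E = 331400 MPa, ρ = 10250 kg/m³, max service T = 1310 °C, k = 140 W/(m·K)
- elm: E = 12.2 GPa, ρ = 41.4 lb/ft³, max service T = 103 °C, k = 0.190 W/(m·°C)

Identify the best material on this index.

Screen on constraints: max service T ≥ 397 °C; k ≥ 12.0 W/(m·K). Survivors: low-carbon steel, molybdenum.
Putting every candidate on a common basis:
  low-carbon steel: E = 204.4 GPa, ρ = 7840 kg/m³
  molybdenum: E = 331.4 GPa, ρ = 10250 kg/m³
  molybdenum: M = 32.3 MN·m/kg
  low-carbon steel: M = 26.1 MN·m/kg
Molybdenum has the largest M.

molybdenum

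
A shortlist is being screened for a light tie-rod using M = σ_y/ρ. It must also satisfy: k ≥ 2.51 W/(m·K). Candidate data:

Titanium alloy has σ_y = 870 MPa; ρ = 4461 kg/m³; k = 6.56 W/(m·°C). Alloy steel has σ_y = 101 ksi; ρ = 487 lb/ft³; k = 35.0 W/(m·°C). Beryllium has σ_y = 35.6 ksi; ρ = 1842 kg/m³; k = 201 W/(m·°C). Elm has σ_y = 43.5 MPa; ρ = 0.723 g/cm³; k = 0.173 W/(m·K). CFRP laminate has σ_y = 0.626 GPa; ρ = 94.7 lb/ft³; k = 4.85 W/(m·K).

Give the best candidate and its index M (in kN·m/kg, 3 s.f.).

CFRP laminate, M = 413 kN·m/kg

Screen on constraints: k ≥ 2.51 W/(m·K). Survivors: titanium alloy, alloy steel, beryllium, CFRP laminate.
After converting to SI:
  titanium alloy: σ_y = 870.0 MPa, ρ = 4461 kg/m³
  alloy steel: σ_y = 696.4 MPa, ρ = 7801 kg/m³
  beryllium: σ_y = 245.5 MPa, ρ = 1842 kg/m³
  CFRP laminate: σ_y = 626.0 MPa, ρ = 1517 kg/m³
  CFRP laminate: M = 413 kN·m/kg
  titanium alloy: M = 195 kN·m/kg
  beryllium: M = 133 kN·m/kg
  alloy steel: M = 89.3 kN·m/kg
Highest index: CFRP laminate.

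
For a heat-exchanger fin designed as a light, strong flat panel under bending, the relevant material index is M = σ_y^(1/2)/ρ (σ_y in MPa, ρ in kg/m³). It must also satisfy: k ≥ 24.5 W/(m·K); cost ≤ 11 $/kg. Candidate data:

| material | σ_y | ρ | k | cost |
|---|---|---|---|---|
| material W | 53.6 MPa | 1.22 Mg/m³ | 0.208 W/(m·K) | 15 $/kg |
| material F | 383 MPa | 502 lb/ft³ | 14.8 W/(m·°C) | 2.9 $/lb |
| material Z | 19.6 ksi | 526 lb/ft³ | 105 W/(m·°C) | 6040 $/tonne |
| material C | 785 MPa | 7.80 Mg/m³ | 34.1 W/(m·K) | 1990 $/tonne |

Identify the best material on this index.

Screen on constraints: k ≥ 24.5 W/(m·K); cost ≤ 11 $/kg. Survivors: material Z, material C.
In SI units:
  material Z: σ_y = 135.1 MPa, ρ = 8426 kg/m³
  material C: σ_y = 785.0 MPa, ρ = 7800 kg/m³
  material C: M = 3.59×10⁻³
  material Z: M = 1.38×10⁻³
Material C has the largest M.

material C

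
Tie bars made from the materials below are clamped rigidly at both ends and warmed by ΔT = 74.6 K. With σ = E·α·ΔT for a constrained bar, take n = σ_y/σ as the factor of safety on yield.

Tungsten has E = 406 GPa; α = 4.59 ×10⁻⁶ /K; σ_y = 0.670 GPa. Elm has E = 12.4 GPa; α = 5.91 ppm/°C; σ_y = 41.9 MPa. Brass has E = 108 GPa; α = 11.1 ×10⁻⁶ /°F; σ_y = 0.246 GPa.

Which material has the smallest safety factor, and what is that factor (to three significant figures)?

In consistent units (E in GPa, α in ×10⁻⁶/K, σ_y in MPa):
  tungsten: E = 406.0, α = 4.59, σ_y = 670.0 → σ = 139 MPa, n = 4.82
  elm: E = 12.40, α = 5.91, σ_y = 41.90 → σ = 5.47 MPa, n = 7.66
  brass: E = 108.0, α = 20.0, σ_y = 246.0 → σ = 161 MPa, n = 1.53
Smallest n: brass with n = 1.53.

brass, n = 1.53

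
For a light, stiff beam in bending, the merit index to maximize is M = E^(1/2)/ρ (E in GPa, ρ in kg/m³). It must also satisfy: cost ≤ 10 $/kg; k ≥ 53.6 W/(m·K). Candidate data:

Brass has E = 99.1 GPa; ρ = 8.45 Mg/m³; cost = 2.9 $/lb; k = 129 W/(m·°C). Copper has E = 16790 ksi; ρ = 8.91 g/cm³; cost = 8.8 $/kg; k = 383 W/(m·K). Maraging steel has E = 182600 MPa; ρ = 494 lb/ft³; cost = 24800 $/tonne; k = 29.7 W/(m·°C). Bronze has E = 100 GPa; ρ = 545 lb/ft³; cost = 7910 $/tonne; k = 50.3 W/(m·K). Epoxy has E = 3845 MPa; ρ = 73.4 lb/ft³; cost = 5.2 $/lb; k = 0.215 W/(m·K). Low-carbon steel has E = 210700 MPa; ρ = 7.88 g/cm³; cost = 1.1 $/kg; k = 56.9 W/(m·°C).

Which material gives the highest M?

low-carbon steel

Screen on constraints: cost ≤ 10 $/kg; k ≥ 53.6 W/(m·K). Survivors: brass, copper, low-carbon steel.
Putting every candidate on a common basis:
  brass: E = 99.10 GPa, ρ = 8450 kg/m³
  copper: E = 115.8 GPa, ρ = 8910 kg/m³
  low-carbon steel: E = 210.7 GPa, ρ = 7880 kg/m³
  low-carbon steel: M = 1.84×10⁻³
  copper: M = 1.21×10⁻³
  brass: M = 1.18×10⁻³
The maximum is for low-carbon steel.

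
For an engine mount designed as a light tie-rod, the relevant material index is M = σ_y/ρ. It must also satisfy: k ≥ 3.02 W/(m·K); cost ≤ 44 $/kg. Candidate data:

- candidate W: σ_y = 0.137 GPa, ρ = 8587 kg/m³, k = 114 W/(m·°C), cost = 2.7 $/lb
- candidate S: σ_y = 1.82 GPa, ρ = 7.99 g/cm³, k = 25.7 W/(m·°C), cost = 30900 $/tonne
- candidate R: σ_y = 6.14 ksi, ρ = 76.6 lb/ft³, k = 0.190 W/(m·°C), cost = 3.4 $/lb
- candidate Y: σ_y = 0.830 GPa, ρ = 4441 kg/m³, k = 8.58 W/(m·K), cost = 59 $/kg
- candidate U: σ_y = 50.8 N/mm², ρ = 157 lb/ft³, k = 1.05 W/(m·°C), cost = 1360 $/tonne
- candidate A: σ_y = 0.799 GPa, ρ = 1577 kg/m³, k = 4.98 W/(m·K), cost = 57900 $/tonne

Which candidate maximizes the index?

candidate S

Screen on constraints: k ≥ 3.02 W/(m·K); cost ≤ 44 $/kg. Survivors: candidate W, candidate S.
Normalizing units and computing the index:
  candidate W: σ_y = 137.0 MPa, ρ = 8587 kg/m³
  candidate S: σ_y = 1820 MPa, ρ = 7990 kg/m³
  candidate S: M = 228 kN·m/kg
  candidate W: M = 16.0 kN·m/kg
Candidate S has the largest M.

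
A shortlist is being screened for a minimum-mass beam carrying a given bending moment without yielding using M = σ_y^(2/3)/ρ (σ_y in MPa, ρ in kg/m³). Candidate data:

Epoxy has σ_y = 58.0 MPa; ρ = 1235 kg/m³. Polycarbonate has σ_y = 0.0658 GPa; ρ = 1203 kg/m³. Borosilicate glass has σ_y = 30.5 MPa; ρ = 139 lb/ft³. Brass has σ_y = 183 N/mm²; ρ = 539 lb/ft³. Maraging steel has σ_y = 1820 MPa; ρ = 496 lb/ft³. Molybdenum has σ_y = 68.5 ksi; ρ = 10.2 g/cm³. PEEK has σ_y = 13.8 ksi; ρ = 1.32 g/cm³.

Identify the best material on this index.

maraging steel

Putting every candidate on a common basis:
  epoxy: σ_y = 58.00 MPa, ρ = 1235 kg/m³
  polycarbonate: σ_y = 65.80 MPa, ρ = 1203 kg/m³
  borosilicate glass: σ_y = 30.50 MPa, ρ = 2227 kg/m³
  brass: σ_y = 183.0 MPa, ρ = 8634 kg/m³
  maraging steel: σ_y = 1820 MPa, ρ = 7945 kg/m³
  molybdenum: σ_y = 472.3 MPa, ρ = 10200 kg/m³
  PEEK: σ_y = 95.15 MPa, ρ = 1320 kg/m³
  maraging steel: M = 18.8×10⁻³
  PEEK: M = 15.8×10⁻³
  polycarbonate: M = 13.5×10⁻³
  epoxy: M = 12.1×10⁻³
  molybdenum: M = 5.95×10⁻³
  borosilicate glass: M = 4.38×10⁻³
  brass: M = 3.73×10⁻³
Maraging steel has the largest M.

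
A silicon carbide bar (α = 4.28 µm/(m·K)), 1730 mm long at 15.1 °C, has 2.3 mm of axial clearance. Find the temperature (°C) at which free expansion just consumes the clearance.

326 °C

α·L₀·ΔT = 2.3 mm ⇒ ΔT = 2.3 / (4.28×10⁻⁶ × 1730.0) = 310.6 K.
T = 15.1 + 310.6 = 325.7 °C.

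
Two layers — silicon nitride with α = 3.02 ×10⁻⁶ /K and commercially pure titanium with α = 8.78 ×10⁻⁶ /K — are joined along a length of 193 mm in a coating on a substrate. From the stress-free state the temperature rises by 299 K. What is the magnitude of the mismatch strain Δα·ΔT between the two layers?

1.72×10⁻³

Δα = |3.02 − 8.78|×10⁻⁶/K = 5.76×10⁻⁶/K.
Mismatch strain = Δα·ΔT = 5.76×10⁻⁶ × 299.0 = 1.72×10⁻³.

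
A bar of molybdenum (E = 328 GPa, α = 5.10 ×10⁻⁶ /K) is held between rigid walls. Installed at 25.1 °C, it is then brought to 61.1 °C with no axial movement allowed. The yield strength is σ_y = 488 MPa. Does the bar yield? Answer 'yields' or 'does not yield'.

ΔT = 36.00 K. Constrained thermal stress σ = E·α·ΔT = 328.0×10³ MPa × 5.10×10⁻⁶ × 36.00 = 60.2 MPa (compressive).
Compare to σ_y = 488 MPa: σ < σ_y, so it does not yield.

does not yield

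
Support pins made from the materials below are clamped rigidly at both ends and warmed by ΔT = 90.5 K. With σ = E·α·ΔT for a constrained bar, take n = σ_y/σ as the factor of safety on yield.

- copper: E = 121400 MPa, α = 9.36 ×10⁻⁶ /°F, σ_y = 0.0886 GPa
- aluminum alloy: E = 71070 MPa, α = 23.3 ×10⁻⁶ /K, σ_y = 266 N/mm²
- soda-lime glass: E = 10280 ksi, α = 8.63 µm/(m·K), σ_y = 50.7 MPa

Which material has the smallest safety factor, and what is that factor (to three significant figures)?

copper, n = 0.479

Per material, after unit conversion:
  copper: E = 121.4, α = 16.8, σ_y = 88.60 → σ = 185 MPa, n = 0.479
  aluminum alloy: E = 71.07, α = 23.3, σ_y = 266.0 → σ = 150 MPa, n = 1.77
  soda-lime glass: E = 70.88, α = 8.63, σ_y = 50.70 → σ = 55.4 MPa, n = 0.916
Copper has the lowest safety factor, n = 0.479.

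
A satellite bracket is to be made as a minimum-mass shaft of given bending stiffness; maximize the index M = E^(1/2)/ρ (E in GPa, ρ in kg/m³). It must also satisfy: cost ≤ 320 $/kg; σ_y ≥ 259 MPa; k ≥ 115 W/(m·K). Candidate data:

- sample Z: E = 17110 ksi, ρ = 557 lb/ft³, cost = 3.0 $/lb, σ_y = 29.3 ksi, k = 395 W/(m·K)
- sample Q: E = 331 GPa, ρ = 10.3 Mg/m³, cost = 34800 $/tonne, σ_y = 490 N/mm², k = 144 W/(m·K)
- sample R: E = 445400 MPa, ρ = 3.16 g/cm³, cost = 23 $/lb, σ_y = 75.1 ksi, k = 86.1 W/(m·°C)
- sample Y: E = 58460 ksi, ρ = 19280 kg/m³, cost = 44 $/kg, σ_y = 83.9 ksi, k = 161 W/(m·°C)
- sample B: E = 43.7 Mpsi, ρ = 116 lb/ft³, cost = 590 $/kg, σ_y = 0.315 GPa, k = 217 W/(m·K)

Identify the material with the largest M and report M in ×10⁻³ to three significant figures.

sample Q, M = 1.77×10⁻³

Screen on constraints: cost ≤ 320 $/kg; σ_y ≥ 259 MPa; k ≥ 115 W/(m·K). Survivors: sample Q, sample Y.
Putting every candidate on a common basis:
  sample Q: E = 331.0 GPa, ρ = 10300 kg/m³
  sample Y: E = 403.1 GPa, ρ = 19280 kg/m³
  sample Q: M = 1.77×10⁻³
  sample Y: M = 1.04×10⁻³
Sample Q has the largest M.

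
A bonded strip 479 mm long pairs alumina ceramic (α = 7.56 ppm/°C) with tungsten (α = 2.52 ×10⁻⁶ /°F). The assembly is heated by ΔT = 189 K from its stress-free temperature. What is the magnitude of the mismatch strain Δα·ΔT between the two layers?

5.72×10⁻⁴

tungsten: α = 2.52×10⁻⁶/°F × 9/5 = 4.54×10⁻⁶/K.
Δα = |7.56 − 4.54|×10⁻⁶/K = 3.02×10⁻⁶/K.
Mismatch strain = Δα·ΔT = 3.02×10⁻⁶ × 189.0 = 5.72×10⁻⁴.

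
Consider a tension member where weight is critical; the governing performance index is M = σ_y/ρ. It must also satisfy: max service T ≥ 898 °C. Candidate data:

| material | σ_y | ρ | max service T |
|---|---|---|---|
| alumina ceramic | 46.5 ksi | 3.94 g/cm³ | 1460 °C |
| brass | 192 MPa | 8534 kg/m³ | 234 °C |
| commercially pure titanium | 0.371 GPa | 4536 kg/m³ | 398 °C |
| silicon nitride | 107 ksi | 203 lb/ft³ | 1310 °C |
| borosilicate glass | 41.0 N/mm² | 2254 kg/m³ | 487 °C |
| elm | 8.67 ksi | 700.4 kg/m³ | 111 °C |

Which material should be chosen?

Screen on constraints: max service T ≥ 898 °C. Survivors: alumina ceramic, silicon nitride.
After converting to SI:
  alumina ceramic: σ_y = 320.6 MPa, ρ = 3940 kg/m³
  silicon nitride: σ_y = 737.7 MPa, ρ = 3252 kg/m³
  silicon nitride: M = 227 kN·m/kg
  alumina ceramic: M = 81.4 kN·m/kg
The maximum is for silicon nitride.

silicon nitride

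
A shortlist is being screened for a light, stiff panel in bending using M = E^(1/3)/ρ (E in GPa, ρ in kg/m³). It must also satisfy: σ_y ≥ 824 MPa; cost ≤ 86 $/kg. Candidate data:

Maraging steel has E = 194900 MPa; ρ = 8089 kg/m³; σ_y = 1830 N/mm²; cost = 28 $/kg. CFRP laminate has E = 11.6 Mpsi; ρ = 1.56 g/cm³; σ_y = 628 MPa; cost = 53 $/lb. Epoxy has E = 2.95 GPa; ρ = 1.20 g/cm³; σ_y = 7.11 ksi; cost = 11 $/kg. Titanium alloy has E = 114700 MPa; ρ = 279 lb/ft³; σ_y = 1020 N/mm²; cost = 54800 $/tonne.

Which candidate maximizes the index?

titanium alloy

Screen on constraints: σ_y ≥ 824 MPa; cost ≤ 86 $/kg. Survivors: maraging steel, titanium alloy.
In SI units:
  maraging steel: E = 194.9 GPa, ρ = 8089 kg/m³
  titanium alloy: E = 114.7 GPa, ρ = 4469 kg/m³
  titanium alloy: M = 1.09×10⁻³
  maraging steel: M = 0.717×10⁻³
The maximum is for titanium alloy.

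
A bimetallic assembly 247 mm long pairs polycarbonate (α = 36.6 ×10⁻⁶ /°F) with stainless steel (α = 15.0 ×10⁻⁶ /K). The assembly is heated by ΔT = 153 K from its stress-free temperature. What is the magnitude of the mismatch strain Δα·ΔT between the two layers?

polycarbonate: α = 36.6×10⁻⁶/°F × 9/5 = 65.9×10⁻⁶/K.
Δα = |65.9 − 15.0|×10⁻⁶/K = 50.9×10⁻⁶/K.
Mismatch strain = Δα·ΔT = 50.9×10⁻⁶ × 153.0 = 7.78×10⁻³.

7.78×10⁻³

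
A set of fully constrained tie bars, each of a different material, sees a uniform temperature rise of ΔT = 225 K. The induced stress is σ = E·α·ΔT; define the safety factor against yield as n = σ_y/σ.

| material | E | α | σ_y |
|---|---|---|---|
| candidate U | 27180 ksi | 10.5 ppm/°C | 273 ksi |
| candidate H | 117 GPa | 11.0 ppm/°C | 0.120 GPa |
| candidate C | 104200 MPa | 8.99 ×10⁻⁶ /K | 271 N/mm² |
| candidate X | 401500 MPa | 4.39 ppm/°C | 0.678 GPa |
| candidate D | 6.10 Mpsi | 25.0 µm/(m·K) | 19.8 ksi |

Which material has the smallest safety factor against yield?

Converting E to GPa, α to ×10⁻⁶/K, σ_y to MPa, then σ and n for each:
  candidate U: E = 187.4, α = 10.5, σ_y = 1882 → σ = 443 MPa, n = 4.25
  candidate H: E = 117.0, α = 11.0, σ_y = 120.0 → σ = 290 MPa, n = 0.414
  candidate C: E = 104.2, α = 8.99, σ_y = 271.0 → σ = 211 MPa, n = 1.29
  candidate X: E = 401.5, α = 4.39, σ_y = 678.0 → σ = 397 MPa, n = 1.71
  candidate D: E = 42.06, α = 25.0, σ_y = 136.5 → σ = 237 MPa, n = 0.577
The minimum is candidate H at n = 0.414.

candidate H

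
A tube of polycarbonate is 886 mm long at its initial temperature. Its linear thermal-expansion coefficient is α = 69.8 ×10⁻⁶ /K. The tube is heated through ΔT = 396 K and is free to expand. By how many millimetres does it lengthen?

ΔL = α·L₀·ΔT = 69.8×10⁻⁶ × 886 mm × 396.0 K = 24.5 mm.

24.5 mm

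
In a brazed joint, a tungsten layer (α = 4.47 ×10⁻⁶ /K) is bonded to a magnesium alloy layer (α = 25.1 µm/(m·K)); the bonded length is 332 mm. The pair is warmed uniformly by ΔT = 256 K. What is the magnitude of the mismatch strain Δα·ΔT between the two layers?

Δα = |4.47 − 25.1|×10⁻⁶/K = 20.6×10⁻⁶/K.
Mismatch strain = Δα·ΔT = 20.6×10⁻⁶ × 256.0 = 5.28×10⁻³.

5.28×10⁻³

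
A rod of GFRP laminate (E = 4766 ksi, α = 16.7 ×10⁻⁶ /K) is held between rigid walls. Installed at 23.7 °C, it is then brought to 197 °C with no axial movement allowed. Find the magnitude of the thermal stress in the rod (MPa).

E = 4766 ksi = 32.86 GPa.
ΔT = 173.3 K. Constrained thermal stress σ = E·α·ΔT = 32.86×10³ MPa × 16.7×10⁻⁶ × 173.3 = 95.1 MPa (compressive).

95.1 MPa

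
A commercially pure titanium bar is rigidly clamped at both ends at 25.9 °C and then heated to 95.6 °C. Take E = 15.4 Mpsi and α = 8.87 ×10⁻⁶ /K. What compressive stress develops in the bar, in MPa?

E = 15.4 Mpsi = 106.2 GPa.
ΔT = 69.70 K. Constrained thermal stress σ = E·α·ΔT = 106.2×10³ MPa × 8.87×10⁻⁶ × 69.70 = 65.6 MPa (compressive).

65.6 MPa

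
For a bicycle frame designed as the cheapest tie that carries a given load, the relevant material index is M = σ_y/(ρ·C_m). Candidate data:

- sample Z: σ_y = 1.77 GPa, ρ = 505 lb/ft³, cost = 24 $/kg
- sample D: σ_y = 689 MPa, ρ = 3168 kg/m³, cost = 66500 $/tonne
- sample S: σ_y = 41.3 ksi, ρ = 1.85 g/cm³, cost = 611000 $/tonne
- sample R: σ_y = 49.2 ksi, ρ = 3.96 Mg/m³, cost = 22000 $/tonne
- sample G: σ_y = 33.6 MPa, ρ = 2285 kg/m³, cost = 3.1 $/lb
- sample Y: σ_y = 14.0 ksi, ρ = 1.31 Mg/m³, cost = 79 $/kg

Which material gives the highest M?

sample Z

Convert each candidate to consistent units, then evaluate M:
  sample Z: σ_y = 1770 MPa, ρ = 8089 kg/m³, cost = 24.00 $/kg
  sample D: σ_y = 689.0 MPa, ρ = 3168 kg/m³, cost = 66.50 $/kg
  sample S: σ_y = 284.8 MPa, ρ = 1850 kg/m³, cost = 611.0 $/kg
  sample R: σ_y = 339.2 MPa, ρ = 3960 kg/m³, cost = 22.00 $/kg
  sample G: σ_y = 33.60 MPa, ρ = 2285 kg/m³, cost = 6.834 $/kg
  sample Y: σ_y = 96.53 MPa, ρ = 1310 kg/m³, cost = 79.00 $/kg
  sample Z: M = 9.12 kN·m per $
  sample R: M = 3.89 kN·m per $
  sample D: M = 3.27 kN·m per $
  sample G: M = 2.15 kN·m per $
  sample Y: M = 0.933 kN·m per $
  sample S: M = 0.252 kN·m per $
The maximum is for sample Z.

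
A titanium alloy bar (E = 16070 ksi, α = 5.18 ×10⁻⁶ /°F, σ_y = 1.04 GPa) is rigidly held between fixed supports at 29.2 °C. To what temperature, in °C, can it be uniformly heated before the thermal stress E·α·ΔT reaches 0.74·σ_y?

E = 16070 ksi = 110.8 GPa.
α = 5.18×10⁻⁶/°F × 9/5 = 9.32×10⁻⁶/K.
σ_y = 1.04 GPa = 1040 MPa.
E·α·ΔT = 769.6 MPa ⇒ ΔT = 769.6 / (110.8×10³ × 9.32×10⁻⁶) = 745.0 K.
T = 29.2 + 745.0 = 774.2 °C.

774 °C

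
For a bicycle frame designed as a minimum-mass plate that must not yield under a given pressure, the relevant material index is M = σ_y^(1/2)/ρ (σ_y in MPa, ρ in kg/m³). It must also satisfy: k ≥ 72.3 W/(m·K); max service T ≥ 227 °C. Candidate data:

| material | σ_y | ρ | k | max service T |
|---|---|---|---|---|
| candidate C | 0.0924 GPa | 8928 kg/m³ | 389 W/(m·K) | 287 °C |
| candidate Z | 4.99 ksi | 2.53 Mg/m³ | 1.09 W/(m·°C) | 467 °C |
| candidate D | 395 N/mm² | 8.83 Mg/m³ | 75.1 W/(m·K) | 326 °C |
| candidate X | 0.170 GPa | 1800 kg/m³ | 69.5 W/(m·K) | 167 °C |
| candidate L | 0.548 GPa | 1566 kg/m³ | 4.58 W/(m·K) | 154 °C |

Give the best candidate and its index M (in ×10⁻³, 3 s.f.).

Screen on constraints: k ≥ 72.3 W/(m·K); max service T ≥ 227 °C. Survivors: candidate C, candidate D.
In SI units:
  candidate C: σ_y = 92.40 MPa, ρ = 8928 kg/m³
  candidate D: σ_y = 395.0 MPa, ρ = 8830 kg/m³
  candidate D: M = 2.25×10⁻³
  candidate C: M = 1.08×10⁻³
Highest index: candidate D.

candidate D, M = 2.25×10⁻³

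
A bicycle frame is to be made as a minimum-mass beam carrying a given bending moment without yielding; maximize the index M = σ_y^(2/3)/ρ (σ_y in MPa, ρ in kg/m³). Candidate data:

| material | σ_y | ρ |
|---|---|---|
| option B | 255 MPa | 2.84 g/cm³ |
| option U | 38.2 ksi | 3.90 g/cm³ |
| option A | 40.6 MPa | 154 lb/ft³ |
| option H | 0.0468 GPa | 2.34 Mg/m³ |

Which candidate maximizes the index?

Normalizing units and computing the index:
  option B: σ_y = 255.0 MPa, ρ = 2840 kg/m³
  option U: σ_y = 263.4 MPa, ρ = 3900 kg/m³
  option A: σ_y = 40.60 MPa, ρ = 2467 kg/m³
  option H: σ_y = 46.80 MPa, ρ = 2340 kg/m³
  option B: M = 14.2×10⁻³
  option U: M = 10.5×10⁻³
  option H: M = 5.55×10⁻³
  option A: M = 4.79×10⁻³
Highest index: option B.

option B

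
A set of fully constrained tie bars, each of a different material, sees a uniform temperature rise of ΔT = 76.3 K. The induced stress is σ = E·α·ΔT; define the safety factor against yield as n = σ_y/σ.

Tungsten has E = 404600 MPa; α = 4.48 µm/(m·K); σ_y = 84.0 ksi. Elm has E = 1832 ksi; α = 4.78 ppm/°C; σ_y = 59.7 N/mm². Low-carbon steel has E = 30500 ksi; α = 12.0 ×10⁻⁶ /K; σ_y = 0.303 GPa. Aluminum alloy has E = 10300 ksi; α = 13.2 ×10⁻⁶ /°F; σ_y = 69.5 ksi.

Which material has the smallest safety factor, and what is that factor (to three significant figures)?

low-carbon steel, n = 1.57

With everything in SI (GPa, ×10⁻⁶/K, MPa):
  tungsten: E = 404.6, α = 4.48, σ_y = 579.2 → σ = 138 MPa, n = 4.19
  elm: E = 12.63, α = 4.78, σ_y = 59.70 → σ = 4.61 MPa, n = 13.0
  low-carbon steel: E = 210.3, α = 12.0, σ_y = 303.0 → σ = 193 MPa, n = 1.57
  aluminum alloy: E = 71.02, α = 23.8, σ_y = 479.2 → σ = 129 MPa, n = 3.72
The minimum is low-carbon steel at n = 1.57.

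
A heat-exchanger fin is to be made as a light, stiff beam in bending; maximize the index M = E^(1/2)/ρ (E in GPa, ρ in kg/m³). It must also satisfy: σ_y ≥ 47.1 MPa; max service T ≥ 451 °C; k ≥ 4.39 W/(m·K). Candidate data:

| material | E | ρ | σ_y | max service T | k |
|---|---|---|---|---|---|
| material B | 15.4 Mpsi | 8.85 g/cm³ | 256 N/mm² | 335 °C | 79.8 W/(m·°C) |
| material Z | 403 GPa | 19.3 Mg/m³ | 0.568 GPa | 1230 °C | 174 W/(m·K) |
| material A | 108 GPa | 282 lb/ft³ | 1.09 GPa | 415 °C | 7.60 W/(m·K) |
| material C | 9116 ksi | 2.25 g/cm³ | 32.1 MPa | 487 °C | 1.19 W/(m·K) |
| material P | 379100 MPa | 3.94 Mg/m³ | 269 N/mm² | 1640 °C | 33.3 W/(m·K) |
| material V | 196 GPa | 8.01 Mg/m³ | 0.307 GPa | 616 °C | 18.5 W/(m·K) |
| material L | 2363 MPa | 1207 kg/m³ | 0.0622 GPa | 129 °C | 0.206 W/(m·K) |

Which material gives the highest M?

Screen on constraints: σ_y ≥ 47.1 MPa; max service T ≥ 451 °C; k ≥ 4.39 W/(m·K). Survivors: material Z, material P, material V.
In SI units:
  material Z: E = 403.0 GPa, ρ = 19300 kg/m³
  material P: E = 379.1 GPa, ρ = 3940 kg/m³
  material V: E = 196.0 GPa, ρ = 8010 kg/m³
  material P: M = 4.94×10⁻³
  material V: M = 1.75×10⁻³
  material Z: M = 1.04×10⁻³
Material P has the largest M.

material P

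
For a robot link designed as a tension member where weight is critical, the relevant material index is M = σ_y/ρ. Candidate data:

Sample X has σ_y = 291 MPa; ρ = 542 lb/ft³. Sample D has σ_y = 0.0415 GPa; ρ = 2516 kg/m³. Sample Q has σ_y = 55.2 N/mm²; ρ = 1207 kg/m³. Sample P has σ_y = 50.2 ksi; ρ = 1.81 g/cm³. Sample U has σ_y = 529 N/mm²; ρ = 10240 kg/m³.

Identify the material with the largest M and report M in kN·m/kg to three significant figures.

sample P, M = 191 kN·m/kg

Convert each candidate to consistent units, then evaluate M:
  sample X: σ_y = 291.0 MPa, ρ = 8682 kg/m³
  sample D: σ_y = 41.50 MPa, ρ = 2516 kg/m³
  sample Q: σ_y = 55.20 MPa, ρ = 1207 kg/m³
  sample P: σ_y = 346.1 MPa, ρ = 1810 kg/m³
  sample U: σ_y = 529.0 MPa, ρ = 10240 kg/m³
  sample P: M = 191 kN·m/kg
  sample U: M = 51.7 kN·m/kg
  sample Q: M = 45.7 kN·m/kg
  sample X: M = 33.5 kN·m/kg
  sample D: M = 16.5 kN·m/kg
Sample P has the largest M.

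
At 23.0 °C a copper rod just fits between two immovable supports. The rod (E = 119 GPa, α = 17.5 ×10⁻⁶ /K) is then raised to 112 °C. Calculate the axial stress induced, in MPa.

185 MPa

ΔT = 89.00 K. Constrained thermal stress σ = E·α·ΔT = 119.0×10³ MPa × 17.5×10⁻⁶ × 89.00 = 185 MPa (compressive).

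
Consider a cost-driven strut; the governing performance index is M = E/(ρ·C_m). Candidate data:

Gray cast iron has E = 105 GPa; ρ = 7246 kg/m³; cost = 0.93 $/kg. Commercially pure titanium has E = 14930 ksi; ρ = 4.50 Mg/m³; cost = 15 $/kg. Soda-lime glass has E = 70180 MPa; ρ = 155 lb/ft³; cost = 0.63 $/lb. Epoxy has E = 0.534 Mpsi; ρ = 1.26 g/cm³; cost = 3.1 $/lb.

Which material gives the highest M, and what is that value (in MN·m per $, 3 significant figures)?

Normalizing units and computing the index:
  gray cast iron: E = 105.0 GPa, ρ = 7246 kg/m³, cost = 0.9300 $/kg
  commercially pure titanium: E = 102.9 GPa, ρ = 4500 kg/m³, cost = 15.00 $/kg
  soda-lime glass: E = 70.18 GPa, ρ = 2483 kg/m³, cost = 1.389 $/kg
  epoxy: E = 3.682 GPa, ρ = 1260 kg/m³, cost = 6.834 $/kg
  soda-lime glass: M = 20.4 MN·m per $
  gray cast iron: M = 15.6 MN·m per $
  commercially pure titanium: M = 1.53 MN·m per $
  epoxy: M = 0.428 MN·m per $
Soda-lime glass ranks first.

soda-lime glass, M = 20.4 MN·m per $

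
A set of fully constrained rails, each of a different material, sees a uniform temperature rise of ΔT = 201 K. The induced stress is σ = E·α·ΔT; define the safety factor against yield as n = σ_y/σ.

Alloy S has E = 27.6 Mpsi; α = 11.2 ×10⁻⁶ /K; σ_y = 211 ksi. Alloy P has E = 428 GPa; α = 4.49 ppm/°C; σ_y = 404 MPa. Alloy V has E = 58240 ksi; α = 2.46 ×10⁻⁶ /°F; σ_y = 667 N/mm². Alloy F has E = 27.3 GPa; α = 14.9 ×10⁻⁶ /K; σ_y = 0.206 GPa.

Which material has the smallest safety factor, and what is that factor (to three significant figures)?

Per material, after unit conversion:
  alloy S: E = 190.3, α = 11.2, σ_y = 1455 → σ = 428 MPa, n = 3.40
  alloy P: E = 428.0, α = 4.49, σ_y = 404.0 → σ = 386 MPa, n = 1.05
  alloy V: E = 401.6, α = 4.43, σ_y = 667.0 → σ = 357 MPa, n = 1.87
  alloy F: E = 27.30, α = 14.9, σ_y = 206.0 → σ = 81.8 MPa, n = 2.52
Alloy P has the lowest safety factor, n = 1.05.

alloy P, n = 1.05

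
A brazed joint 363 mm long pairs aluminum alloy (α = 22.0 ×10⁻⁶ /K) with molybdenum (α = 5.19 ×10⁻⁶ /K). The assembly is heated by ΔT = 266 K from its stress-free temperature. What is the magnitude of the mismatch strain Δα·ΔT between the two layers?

4.47×10⁻³

Δα = |22.0 − 5.19|×10⁻⁶/K = 16.8×10⁻⁶/K.
Mismatch strain = Δα·ΔT = 16.8×10⁻⁶ × 266.0 = 4.47×10⁻³.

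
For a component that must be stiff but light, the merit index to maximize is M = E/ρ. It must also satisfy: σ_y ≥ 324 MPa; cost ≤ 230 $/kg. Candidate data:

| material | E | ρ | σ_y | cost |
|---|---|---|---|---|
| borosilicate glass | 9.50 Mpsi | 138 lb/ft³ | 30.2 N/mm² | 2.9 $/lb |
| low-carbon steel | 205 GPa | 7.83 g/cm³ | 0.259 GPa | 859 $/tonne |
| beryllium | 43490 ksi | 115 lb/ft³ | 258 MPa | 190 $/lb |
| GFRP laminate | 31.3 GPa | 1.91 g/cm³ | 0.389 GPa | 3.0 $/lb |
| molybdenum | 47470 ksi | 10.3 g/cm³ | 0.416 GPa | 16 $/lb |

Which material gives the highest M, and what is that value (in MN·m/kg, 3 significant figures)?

Screen on constraints: σ_y ≥ 324 MPa; cost ≤ 230 $/kg. Survivors: GFRP laminate, molybdenum.
Normalizing units and computing the index:
  GFRP laminate: E = 31.30 GPa, ρ = 1910 kg/m³
  molybdenum: E = 327.3 GPa, ρ = 10300 kg/m³
  molybdenum: M = 31.8 MN·m/kg
  GFRP laminate: M = 16.4 MN·m/kg
Molybdenum ranks first.

molybdenum, M = 31.8 MN·m/kg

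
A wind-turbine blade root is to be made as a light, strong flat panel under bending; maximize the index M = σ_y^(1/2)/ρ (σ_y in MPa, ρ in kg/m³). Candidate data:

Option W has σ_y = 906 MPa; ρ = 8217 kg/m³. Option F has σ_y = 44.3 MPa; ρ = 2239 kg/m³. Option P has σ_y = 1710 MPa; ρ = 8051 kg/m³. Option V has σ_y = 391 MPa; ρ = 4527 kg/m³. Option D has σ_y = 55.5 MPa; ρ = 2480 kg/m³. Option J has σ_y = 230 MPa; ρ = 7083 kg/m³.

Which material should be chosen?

Evaluate M for each candidate:
  option P: M = 5.14×10⁻³
  option V: M = 4.37×10⁻³
  option W: M = 3.66×10⁻³
  option D: M = 3.00×10⁻³
  option F: M = 2.97×10⁻³
  option J: M = 2.14×10⁻³
Option P has the largest M.

option P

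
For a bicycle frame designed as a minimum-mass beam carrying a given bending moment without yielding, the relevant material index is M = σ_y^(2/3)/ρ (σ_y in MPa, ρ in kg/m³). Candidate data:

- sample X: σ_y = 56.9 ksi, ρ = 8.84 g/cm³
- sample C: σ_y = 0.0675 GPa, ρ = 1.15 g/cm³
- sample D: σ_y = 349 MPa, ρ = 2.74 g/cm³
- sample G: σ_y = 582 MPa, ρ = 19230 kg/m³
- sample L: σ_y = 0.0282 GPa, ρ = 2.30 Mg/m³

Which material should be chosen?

sample D

Convert each candidate to consistent units, then evaluate M:
  sample X: σ_y = 392.3 MPa, ρ = 8840 kg/m³
  sample C: σ_y = 67.50 MPa, ρ = 1150 kg/m³
  sample D: σ_y = 349.0 MPa, ρ = 2740 kg/m³
  sample G: σ_y = 582.0 MPa, ρ = 19230 kg/m³
  sample L: σ_y = 28.20 MPa, ρ = 2300 kg/m³
  sample D: M = 18.1×10⁻³
  sample C: M = 14.4×10⁻³
  sample X: M = 6.06×10⁻³
  sample L: M = 4.03×10⁻³
  sample G: M = 3.62×10⁻³
Sample D has the largest M.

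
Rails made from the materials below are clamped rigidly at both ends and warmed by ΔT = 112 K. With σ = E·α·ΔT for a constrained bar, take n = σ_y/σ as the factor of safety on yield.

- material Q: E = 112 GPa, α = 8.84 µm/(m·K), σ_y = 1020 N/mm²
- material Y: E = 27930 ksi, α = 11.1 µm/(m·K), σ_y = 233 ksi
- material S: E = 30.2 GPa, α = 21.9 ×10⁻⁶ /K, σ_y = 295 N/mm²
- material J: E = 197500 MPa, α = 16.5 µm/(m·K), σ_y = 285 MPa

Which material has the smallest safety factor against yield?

material J

Converting E to GPa, α to ×10⁻⁶/K, σ_y to MPa, then σ and n for each:
  material Q: E = 112.0, α = 8.84, σ_y = 1020 → σ = 111 MPa, n = 9.20
  material Y: E = 192.6, α = 11.1, σ_y = 1606 → σ = 239 MPa, n = 6.71
  material S: E = 30.20, α = 21.9, σ_y = 295.0 → σ = 74.1 MPa, n = 3.98
  material J: E = 197.5, α = 16.5, σ_y = 285.0 → σ = 365 MPa, n = 0.781
Smallest n: material J with n = 0.781.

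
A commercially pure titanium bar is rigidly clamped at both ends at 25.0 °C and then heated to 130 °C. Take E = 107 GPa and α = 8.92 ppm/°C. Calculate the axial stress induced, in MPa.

100 MPa

ΔT = 105.0 K. Constrained thermal stress σ = E·α·ΔT = 107.0×10³ MPa × 8.92×10⁻⁶ × 105.0 = 100 MPa (compressive).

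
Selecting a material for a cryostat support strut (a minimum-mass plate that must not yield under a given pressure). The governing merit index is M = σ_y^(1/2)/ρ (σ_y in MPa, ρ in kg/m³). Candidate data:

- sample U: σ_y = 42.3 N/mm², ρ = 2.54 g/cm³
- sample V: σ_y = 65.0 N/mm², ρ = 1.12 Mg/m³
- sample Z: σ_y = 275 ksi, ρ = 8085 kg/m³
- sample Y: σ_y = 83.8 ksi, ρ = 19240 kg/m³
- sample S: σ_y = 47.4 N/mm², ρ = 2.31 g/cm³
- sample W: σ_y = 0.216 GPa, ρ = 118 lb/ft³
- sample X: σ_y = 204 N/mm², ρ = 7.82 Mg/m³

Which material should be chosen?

sample W

In SI units:
  sample U: σ_y = 42.30 MPa, ρ = 2540 kg/m³
  sample V: σ_y = 65.00 MPa, ρ = 1120 kg/m³
  sample Z: σ_y = 1896 MPa, ρ = 8085 kg/m³
  sample Y: σ_y = 577.8 MPa, ρ = 19240 kg/m³
  sample S: σ_y = 47.40 MPa, ρ = 2310 kg/m³
  sample W: σ_y = 216.0 MPa, ρ = 1890 kg/m³
  sample X: σ_y = 204.0 MPa, ρ = 7820 kg/m³
  sample W: M = 7.78×10⁻³
  sample V: M = 7.20×10⁻³
  sample Z: M = 5.39×10⁻³
  sample S: M = 2.98×10⁻³
  sample U: M = 2.56×10⁻³
  sample X: M = 1.83×10⁻³
  sample Y: M = 1.25×10⁻³
Highest index: sample W.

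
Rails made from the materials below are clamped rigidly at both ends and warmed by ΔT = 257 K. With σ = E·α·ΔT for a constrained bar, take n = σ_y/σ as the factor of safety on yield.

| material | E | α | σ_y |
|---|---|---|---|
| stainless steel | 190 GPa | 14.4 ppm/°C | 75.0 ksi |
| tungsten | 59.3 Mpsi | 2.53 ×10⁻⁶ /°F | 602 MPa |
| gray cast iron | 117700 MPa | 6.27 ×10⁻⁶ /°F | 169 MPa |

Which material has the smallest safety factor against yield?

Converting E to GPa, α to ×10⁻⁶/K, σ_y to MPa, then σ and n for each:
  stainless steel: E = 190.0, α = 14.4, σ_y = 517.1 → σ = 703 MPa, n = 0.735
  tungsten: E = 408.9, α = 4.55, σ_y = 602.0 → σ = 479 MPa, n = 1.26
  gray cast iron: E = 117.7, α = 11.3, σ_y = 169.0 → σ = 341 MPa, n = 0.495
Smallest n: gray cast iron with n = 0.495.

gray cast iron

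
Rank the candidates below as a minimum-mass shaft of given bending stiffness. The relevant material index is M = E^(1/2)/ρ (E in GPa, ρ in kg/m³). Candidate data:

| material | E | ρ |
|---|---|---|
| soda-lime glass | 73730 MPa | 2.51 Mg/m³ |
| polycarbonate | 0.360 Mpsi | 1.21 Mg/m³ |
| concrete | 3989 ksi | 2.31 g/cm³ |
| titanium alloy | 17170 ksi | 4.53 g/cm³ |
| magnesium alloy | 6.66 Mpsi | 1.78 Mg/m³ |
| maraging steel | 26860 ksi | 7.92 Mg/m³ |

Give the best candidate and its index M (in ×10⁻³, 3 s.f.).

Putting every candidate on a common basis:
  soda-lime glass: E = 73.73 GPa, ρ = 2510 kg/m³
  polycarbonate: E = 2.482 GPa, ρ = 1210 kg/m³
  concrete: E = 27.50 GPa, ρ = 2310 kg/m³
  titanium alloy: E = 118.4 GPa, ρ = 4530 kg/m³
  magnesium alloy: E = 45.92 GPa, ρ = 1780 kg/m³
  maraging steel: E = 185.2 GPa, ρ = 7920 kg/m³
  magnesium alloy: M = 3.81×10⁻³
  soda-lime glass: M = 3.42×10⁻³
  titanium alloy: M = 2.40×10⁻³
  concrete: M = 2.27×10⁻³
  maraging steel: M = 1.72×10⁻³
  polycarbonate: M = 1.30×10⁻³
The maximum is for magnesium alloy.

magnesium alloy, M = 3.81×10⁻³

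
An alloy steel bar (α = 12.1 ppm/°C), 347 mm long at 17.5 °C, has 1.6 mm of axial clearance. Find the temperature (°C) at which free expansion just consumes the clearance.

α·L₀·ΔT = 1.6 mm ⇒ ΔT = 1.6 / (12.1×10⁻⁶ × 347.0) = 381.1 K.
T = 17.5 + 381.1 = 398.6 °C.

399 °C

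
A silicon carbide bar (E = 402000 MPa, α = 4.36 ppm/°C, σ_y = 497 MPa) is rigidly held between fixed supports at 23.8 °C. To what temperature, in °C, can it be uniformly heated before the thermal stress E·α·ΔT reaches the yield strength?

E = 402000 MPa = 402.0 GPa.
E·α·ΔT = 497.0 MPa ⇒ ΔT = 497.0 / (402.0×10³ × 4.36×10⁻⁶) = 283.6 K.
T = 23.8 + 283.6 = 307.4 °C.

307 °C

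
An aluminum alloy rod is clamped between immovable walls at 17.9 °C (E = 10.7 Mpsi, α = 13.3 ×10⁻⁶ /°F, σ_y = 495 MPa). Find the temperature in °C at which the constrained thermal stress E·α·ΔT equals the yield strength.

298 °C

E = 10.7 Mpsi = 73.77 GPa.
α = 13.3×10⁻⁶/°F × 9/5 = 23.9×10⁻⁶/K.
E·α·ΔT = 495.0 MPa ⇒ ΔT = 495.0 / (73.77×10³ × 23.9×10⁻⁶) = 280.3 K.
T = 17.9 + 280.3 = 298.2 °C.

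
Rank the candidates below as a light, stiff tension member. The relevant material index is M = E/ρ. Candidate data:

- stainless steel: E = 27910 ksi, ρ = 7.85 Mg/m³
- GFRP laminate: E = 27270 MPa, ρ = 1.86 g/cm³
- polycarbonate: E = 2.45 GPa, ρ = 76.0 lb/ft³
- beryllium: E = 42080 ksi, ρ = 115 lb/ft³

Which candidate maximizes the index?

After converting to SI:
  stainless steel: E = 192.4 GPa, ρ = 7850 kg/m³
  GFRP laminate: E = 27.27 GPa, ρ = 1860 kg/m³
  polycarbonate: E = 2.450 GPa, ρ = 1217 kg/m³
  beryllium: E = 290.1 GPa, ρ = 1842 kg/m³
  beryllium: M = 157 MN·m/kg
  stainless steel: M = 24.5 MN·m/kg
  GFRP laminate: M = 14.7 MN·m/kg
  polycarbonate: M = 2.01 MN·m/kg
Highest index: beryllium.

beryllium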